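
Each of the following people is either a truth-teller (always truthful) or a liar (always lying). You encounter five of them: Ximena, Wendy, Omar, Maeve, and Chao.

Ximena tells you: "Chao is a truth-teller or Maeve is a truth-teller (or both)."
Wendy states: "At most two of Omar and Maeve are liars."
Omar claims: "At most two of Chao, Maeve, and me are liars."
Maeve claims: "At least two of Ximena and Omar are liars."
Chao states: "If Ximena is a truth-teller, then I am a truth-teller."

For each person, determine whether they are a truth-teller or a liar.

Ximena: truth-teller, Wendy: truth-teller, Omar: truth-teller, Maeve: liar, Chao: truth-teller

Regardless of anyone's role, Wendy's statement is true, so Wendy is a truth-teller.
Consider Ximena. Suppose Ximena is a liar.
Then no assignment of the remaining roles makes every statement match its speaker's type — contradiction.
So Ximena is a truth-teller.
With that fixed, Maeve's statement is false, so Maeve is a liar.
Consider Omar. Suppose Omar is a liar.
Then no assignment of the remaining roles makes every statement match its speaker's type — contradiction.
So Omar is a truth-teller.
Consider Chao. Suppose Chao is a liar.
Then Ximena's statement comes out false, contradicting Ximena being a truth-teller.
So Chao is a truth-teller.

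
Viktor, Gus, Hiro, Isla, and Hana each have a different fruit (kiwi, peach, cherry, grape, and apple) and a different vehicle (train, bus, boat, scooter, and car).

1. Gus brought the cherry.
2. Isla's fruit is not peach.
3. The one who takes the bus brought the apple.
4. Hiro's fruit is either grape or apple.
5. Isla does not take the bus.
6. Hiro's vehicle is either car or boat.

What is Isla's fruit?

Clue 1 rules out cherry for Isla's fruit.
With clues 1–2, peach is impossible for Isla's fruit.
With clues 1–5, apple is impossible for Isla's fruit.
With clues 1–6, grape is impossible for Isla's fruit.
That leaves kiwi.

kiwi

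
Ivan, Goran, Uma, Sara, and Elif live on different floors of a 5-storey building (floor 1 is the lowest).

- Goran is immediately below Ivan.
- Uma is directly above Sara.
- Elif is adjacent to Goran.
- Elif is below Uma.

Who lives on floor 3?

With clues 1–3, Goran, Sara, and Uma are ruled out for floor 3.
With clues 1–4, Elif is ruled out for floor 3.
So floor 3 is Ivan.

Ivan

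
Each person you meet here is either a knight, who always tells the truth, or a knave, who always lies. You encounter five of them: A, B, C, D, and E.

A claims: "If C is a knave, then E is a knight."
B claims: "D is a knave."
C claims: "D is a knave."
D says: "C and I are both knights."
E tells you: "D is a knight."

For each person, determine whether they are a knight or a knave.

Consider A. Suppose A is a knave.
Then no assignment of the remaining roles makes every statement match its speaker's type — contradiction.
So A is a knight.
Consider B. Suppose B is a knave.
Then no assignment of the remaining roles makes every statement match its speaker's type — contradiction.
So B is a knight.
Consider C. Suppose C is a knave.
Then no assignment of the remaining roles makes every statement match its speaker's type — contradiction.
So C is a knight.
Consider D. Suppose D is a knight.
Then B's statement comes out false, contradicting B being a knight.
So D is a knave.
With that fixed, E's statement is false, so E is a knave.

A: knight, B: knight, C: knight, D: knave, E: knave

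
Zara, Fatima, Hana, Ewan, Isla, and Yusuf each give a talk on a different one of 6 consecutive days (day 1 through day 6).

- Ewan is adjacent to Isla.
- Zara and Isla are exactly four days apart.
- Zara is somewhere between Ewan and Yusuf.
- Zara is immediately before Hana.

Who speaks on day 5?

Ewan

With clues 1–3, Fatima, Hana, Isla, and Yusuf are ruled out for day 5.
With clues 1–4, Zara is ruled out for day 5.
So day 5 is Ewan.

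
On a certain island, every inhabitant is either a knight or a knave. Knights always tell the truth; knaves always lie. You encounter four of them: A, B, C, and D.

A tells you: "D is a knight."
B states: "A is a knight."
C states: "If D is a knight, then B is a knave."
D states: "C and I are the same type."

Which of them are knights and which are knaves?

A: knave, B: knave, C: knight, D: knave

Consider A. Suppose A is a knight.
Then no assignment of the remaining roles makes every statement match its speaker's type — contradiction.
So A is a knave.
With that fixed, B's statement is false, so B is a knave.
With that fixed, C's statement is true, so C is a knight.
Consider D. Suppose D is a knight.
Then A's statement comes out true, contradicting A being a knave.
So D is a knave.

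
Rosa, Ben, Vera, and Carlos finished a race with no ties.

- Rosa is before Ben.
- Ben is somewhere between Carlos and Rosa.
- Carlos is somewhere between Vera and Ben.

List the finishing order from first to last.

From clue 1: Rosa is in {1,2,3}.
From clues 1–2: Rosa is in {1,2}.
From clues 1–3: Rosa → place 1, Ben → place 2, Carlos → place 3, Vera → place 4.

Rosa, Ben, Carlos, Vera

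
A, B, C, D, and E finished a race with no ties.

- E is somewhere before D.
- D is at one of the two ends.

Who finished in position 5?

D

With clue 1, E is ruled out for place 5.
With clues 1–2, A, B, and C are ruled out for place 5.
So place 5 is D.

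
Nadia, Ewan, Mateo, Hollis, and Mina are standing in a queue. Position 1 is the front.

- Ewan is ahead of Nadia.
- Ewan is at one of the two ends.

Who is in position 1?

With clue 1, Nadia is ruled out for position 1.
With clues 1–2, Hollis, Mateo, and Mina are ruled out for position 1.
So position 1 is Ewan.

Ewan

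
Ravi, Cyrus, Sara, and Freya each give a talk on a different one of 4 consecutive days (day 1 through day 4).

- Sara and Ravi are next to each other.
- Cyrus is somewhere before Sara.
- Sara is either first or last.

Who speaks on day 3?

With clues 1–2, Cyrus and Freya are ruled out for day 3.
With clues 1–3, Sara is ruled out for day 3.
So day 3 is Ravi.

Ravi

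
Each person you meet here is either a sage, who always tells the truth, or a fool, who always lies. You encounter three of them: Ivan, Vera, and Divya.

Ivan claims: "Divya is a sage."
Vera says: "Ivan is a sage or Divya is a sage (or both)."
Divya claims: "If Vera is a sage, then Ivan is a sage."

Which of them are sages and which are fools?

Ivan: sage, Vera: sage, Divya: sage

Consider Ivan. Suppose Ivan is a fool.
Then no assignment of the remaining roles makes every statement match its speaker's type — contradiction.
So Ivan is a sage.
With that fixed, Vera's statement is true, so Vera is a sage.
With that fixed, Divya's statement is true, so Divya is a sage.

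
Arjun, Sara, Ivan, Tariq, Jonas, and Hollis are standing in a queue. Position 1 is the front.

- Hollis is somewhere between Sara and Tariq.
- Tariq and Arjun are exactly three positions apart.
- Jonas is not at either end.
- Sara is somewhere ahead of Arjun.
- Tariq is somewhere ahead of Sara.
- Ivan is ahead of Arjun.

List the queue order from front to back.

Ivan, Jonas, Tariq, Hollis, Sara, Arjun

From clue 1: Hollis is in {2,3,4,5}.
From clues 1–3: Jonas is in {2,3,4,5}.
From clues 1–4: Arjun is in {2,3,4,6}.
From clues 1–5: Arjun is in {4,6}.
From clues 1–6: Ivan → position 1, Jonas → position 2, Tariq → position 3, Hollis → position 4, Sara → position 5, Arjun → position 6.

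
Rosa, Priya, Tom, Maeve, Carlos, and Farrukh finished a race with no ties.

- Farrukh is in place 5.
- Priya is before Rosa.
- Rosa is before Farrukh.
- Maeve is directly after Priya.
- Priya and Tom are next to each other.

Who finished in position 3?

With clue 1, Farrukh is ruled out for place 3.
With clues 1–4, Priya is ruled out for place 3.
With clues 1–5, Carlos, Rosa, and Tom are ruled out for place 3.
So place 3 is Maeve.

Maeve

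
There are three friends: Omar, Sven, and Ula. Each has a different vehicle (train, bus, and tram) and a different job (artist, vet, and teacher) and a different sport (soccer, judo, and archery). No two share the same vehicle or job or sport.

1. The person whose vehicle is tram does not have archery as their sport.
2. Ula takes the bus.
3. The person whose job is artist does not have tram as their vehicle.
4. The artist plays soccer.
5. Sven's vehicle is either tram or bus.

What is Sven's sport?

With clues 1–5, archery and soccer are impossible for Sven's sport.
That leaves judo.

judo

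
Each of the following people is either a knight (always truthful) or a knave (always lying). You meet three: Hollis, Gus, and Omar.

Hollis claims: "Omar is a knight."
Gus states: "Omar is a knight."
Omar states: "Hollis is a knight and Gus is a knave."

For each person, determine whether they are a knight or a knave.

Hollis: knave, Gus: knave, Omar: knave

Consider Hollis. Suppose Hollis is a knight.
Then no assignment of the remaining roles makes every statement match its speaker's type — contradiction.
So Hollis is a knave.
With that fixed, Omar's statement is false, so Omar is a knave.
With that fixed, Gus's statement is false, so Gus is a knave.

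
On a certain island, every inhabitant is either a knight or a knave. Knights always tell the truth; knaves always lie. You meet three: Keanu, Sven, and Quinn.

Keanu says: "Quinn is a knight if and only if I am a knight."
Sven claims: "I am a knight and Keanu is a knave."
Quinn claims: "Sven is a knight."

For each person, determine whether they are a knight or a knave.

Keanu: knave, Sven: knight, Quinn: knight

Consider Keanu. Suppose Keanu is a knight.
Then no assignment of the remaining roles makes every statement match its speaker's type — contradiction.
So Keanu is a knave.
Consider Sven. Suppose Sven is a knave.
Then no assignment of the remaining roles makes every statement match its speaker's type — contradiction.
So Sven is a knight.
With that fixed, Quinn's statement is true, so Quinn is a knight.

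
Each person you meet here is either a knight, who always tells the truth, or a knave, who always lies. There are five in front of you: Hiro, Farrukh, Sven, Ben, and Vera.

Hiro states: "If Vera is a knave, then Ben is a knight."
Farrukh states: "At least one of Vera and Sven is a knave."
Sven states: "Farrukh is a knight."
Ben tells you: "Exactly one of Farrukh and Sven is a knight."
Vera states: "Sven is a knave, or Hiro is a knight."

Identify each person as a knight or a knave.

Consider Hiro. Suppose Hiro is a knight.
Then no assignment of the remaining roles makes every statement match its speaker's type — contradiction.
So Hiro is a knave.
Consider Farrukh. Suppose Farrukh is a knave.
Then no assignment of the remaining roles makes every statement match its speaker's type — contradiction.
So Farrukh is a knight.
With that fixed, Sven's statement is true, so Sven is a knight.
With that fixed, Ben's statement is false, so Ben is a knave.
With that fixed, Vera's statement is false, so Vera is a knave.

Hiro: knave, Farrukh: knight, Sven: knight, Ben: knave, Vera: knave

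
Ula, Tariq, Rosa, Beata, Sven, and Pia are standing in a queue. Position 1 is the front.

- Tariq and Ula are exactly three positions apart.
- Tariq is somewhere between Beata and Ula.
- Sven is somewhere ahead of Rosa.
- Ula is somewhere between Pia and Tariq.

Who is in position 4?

Rosa

With clues 1–2, Beata and Ula are ruled out for position 4.
With clues 1–4, Pia, Sven, and Tariq are ruled out for position 4.
So position 4 is Rosa.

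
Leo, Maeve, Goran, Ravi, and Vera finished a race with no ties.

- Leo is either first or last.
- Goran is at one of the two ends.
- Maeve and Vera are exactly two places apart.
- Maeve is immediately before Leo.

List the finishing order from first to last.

Goran, Vera, Ravi, Maeve, Leo

From clue 1: Leo is in {1,5}.
From clues 1–3: Ravi → place 3.
From clues 1–4: Goran → place 1, Vera → place 2, Maeve → place 4, Leo → place 5.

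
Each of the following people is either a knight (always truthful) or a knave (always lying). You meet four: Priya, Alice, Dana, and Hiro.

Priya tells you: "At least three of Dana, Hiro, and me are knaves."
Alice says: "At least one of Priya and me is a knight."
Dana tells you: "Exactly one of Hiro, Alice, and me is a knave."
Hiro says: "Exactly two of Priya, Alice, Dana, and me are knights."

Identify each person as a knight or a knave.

Priya: knave, Alice: knave, Dana: knight, Hiro: knight

Consider Priya. Suppose Priya is a knight.
Then Priya's own statement would have to be true, but it can't be — contradiction.
So Priya is a knave.
Consider Alice. Suppose Alice is a knight.
Then no assignment of the remaining roles makes every statement match its speaker's type — contradiction.
So Alice is a knave.
Consider Dana. Suppose Dana is a knave.
Then no assignment of the remaining roles makes every statement match its speaker's type — contradiction.
So Dana is a knight.
Consider Hiro. Suppose Hiro is a knave.
Then Dana's statement comes out false, contradicting Dana being a knight.
So Hiro is a knight.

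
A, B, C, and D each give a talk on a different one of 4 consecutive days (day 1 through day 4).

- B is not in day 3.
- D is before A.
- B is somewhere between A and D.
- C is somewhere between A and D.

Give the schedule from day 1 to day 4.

D, B, C, A

From clue 1: B is in {1,2,4}.
From clues 1–2: A is in {2,3,4}.
From clues 1–3: D → day 1, B → day 2.
From clues 1–4: C → day 3, A → day 4.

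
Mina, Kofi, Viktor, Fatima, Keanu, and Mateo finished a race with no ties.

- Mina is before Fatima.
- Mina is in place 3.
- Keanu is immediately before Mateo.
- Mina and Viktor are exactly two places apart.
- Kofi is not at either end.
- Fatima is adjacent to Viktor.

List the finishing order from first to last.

Keanu, Mateo, Mina, Kofi, Viktor, Fatima

From clue 1: Mina is in {1,2,3,4,5}.
From clues 1–2: Mina → place 3.
From clues 1–3: Fatima is in {4,5,6}.
From clues 1–4: Viktor is in {1,5}.
From clues 1–5: Kofi is in {2,4}.
From clues 1–6: Keanu → place 1, Mateo → place 2, Kofi → place 4, Viktor → place 5, Fatima → place 6.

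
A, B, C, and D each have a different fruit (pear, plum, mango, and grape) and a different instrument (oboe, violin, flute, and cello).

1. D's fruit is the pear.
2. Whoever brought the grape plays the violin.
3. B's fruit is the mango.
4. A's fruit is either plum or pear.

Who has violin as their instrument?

With clues 1–2, D is impossible for the one with instrument violin.
With clues 1–3, B is impossible for the one with instrument violin.
With clues 1–4, A is impossible for the one with instrument violin.
That leaves C.

C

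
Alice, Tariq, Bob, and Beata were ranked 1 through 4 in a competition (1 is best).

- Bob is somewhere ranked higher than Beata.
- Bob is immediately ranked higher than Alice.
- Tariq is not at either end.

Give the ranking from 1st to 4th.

From clue 1: Bob is in {1,2,3}.
From clues 1–2: Alice is in {2,3}.
From clues 1–3: Bob → rank 1, Alice → rank 2, Tariq → rank 3, Beata → rank 4.

Bob, Alice, Tariq, Beata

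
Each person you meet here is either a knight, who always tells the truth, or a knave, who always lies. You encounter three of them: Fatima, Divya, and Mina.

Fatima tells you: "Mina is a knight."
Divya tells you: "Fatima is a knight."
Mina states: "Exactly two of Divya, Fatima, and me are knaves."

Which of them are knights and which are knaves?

Fatima: knave, Divya: knave, Mina: knave

Consider Fatima. Suppose Fatima is a knight.
Then no assignment of the remaining roles makes every statement match its speaker's type — contradiction.
So Fatima is a knave.
With that fixed, Divya's statement is false, so Divya is a knave.
Consider Mina. Suppose Mina is a knight.
Then Fatima's statement comes out true, contradicting Fatima being a knave.
So Mina is a knave.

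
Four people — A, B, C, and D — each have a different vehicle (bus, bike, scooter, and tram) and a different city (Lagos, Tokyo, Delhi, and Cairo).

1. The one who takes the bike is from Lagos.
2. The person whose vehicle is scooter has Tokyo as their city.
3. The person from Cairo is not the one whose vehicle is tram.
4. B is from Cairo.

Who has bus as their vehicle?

With clues 1–4, A, C, and D are impossible for the one with vehicle bus.
That leaves B.

B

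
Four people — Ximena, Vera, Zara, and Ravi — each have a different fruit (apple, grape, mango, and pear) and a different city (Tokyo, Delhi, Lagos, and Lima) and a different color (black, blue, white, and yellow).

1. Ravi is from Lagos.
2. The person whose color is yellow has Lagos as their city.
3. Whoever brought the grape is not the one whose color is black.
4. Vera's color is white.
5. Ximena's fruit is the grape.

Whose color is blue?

With clues 1–2, Ravi is impossible for the one with color blue.
With clues 1–4, Vera is impossible for the one with color blue.
With clues 1–5, Zara is impossible for the one with color blue.
That leaves Ximena.

Ximena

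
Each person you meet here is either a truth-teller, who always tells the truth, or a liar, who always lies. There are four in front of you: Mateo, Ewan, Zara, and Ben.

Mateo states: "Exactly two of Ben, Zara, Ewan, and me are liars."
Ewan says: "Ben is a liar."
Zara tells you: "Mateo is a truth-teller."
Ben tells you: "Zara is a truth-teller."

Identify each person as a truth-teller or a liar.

Mateo: liar, Ewan: truth-teller, Zara: liar, Ben: liar

Consider Mateo. Suppose Mateo is a truth-teller.
Then no assignment of the remaining roles makes every statement match its speaker's type — contradiction.
So Mateo is a liar.
With that fixed, Zara's statement is false, so Zara is a liar.
With that fixed, Ben's statement is false, so Ben is a liar.
With that fixed, Ewan's statement is true, so Ewan is a truth-teller.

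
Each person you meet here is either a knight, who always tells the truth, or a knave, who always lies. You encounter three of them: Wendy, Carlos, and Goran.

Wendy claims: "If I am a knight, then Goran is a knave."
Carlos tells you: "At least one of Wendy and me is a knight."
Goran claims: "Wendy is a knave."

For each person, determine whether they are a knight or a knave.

Wendy: knight, Carlos: knight, Goran: knave

Consider Wendy. Suppose Wendy is a knave.
Then Wendy's own statement would have to be false, but it can't be — contradiction.
So Wendy is a knight.
With that fixed, Carlos's statement is true, so Carlos is a knight.
With that fixed, Goran's statement is false, so Goran is a knave.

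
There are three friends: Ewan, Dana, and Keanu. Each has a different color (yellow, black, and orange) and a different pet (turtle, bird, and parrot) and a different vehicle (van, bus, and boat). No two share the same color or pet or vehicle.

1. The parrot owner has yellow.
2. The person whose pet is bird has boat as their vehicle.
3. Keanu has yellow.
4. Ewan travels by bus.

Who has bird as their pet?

Dana

With clues 1–3, Keanu is impossible for the one with pet bird.
With clues 1–4, Ewan is impossible for the one with pet bird.
That leaves Dana.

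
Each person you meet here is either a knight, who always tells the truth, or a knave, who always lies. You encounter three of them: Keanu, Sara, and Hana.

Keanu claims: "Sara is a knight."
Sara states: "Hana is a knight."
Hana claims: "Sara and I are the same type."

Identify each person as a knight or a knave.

Keanu: knight, Sara: knight, Hana: knight

Consider Keanu. Suppose Keanu is a knave.
Then no assignment of the remaining roles makes every statement match its speaker's type — contradiction.
So Keanu is a knight.
Consider Sara. Suppose Sara is a knave.
Then Keanu's statement comes out false, contradicting Keanu being a knight.
So Sara is a knight.
Consider Hana. Suppose Hana is a knave.
Then Sara's statement comes out false, contradicting Sara being a knight.
So Hana is a knight.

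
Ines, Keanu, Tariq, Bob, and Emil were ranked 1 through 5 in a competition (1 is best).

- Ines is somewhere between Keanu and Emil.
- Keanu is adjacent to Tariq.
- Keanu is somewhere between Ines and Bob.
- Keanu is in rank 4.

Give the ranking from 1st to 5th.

From clue 1: Ines is in {2,3,4}.
From clues 1–3: Ines is in {2,4}.
From clues 1–4: Emil → rank 1, Ines → rank 2, Tariq → rank 3, Keanu → rank 4, Bob → rank 5.

Emil, Ines, Tariq, Keanu, Bob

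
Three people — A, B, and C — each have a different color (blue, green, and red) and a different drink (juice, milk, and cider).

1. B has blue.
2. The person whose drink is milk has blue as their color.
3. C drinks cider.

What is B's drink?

With clues 1–2, cider and juice are impossible for B's drink.
That leaves milk.

milk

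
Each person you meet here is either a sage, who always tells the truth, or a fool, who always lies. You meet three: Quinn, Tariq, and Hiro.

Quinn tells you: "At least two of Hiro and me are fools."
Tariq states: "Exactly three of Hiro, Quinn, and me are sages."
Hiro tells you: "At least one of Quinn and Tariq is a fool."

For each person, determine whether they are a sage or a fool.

Quinn: fool, Tariq: fool, Hiro: sage

Consider Quinn. Suppose Quinn is a sage.
Then Quinn's own statement would have to be true, but it can't be — contradiction.
So Quinn is a fool.
With that fixed, Tariq's statement is false, so Tariq is a fool.
With that fixed, Hiro's statement is true, so Hiro is a sage.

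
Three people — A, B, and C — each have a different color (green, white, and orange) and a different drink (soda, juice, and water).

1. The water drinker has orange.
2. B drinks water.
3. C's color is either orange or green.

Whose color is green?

C

With clues 1–2, B is impossible for the one with color green.
With clues 1–3, A is impossible for the one with color green.
That leaves C.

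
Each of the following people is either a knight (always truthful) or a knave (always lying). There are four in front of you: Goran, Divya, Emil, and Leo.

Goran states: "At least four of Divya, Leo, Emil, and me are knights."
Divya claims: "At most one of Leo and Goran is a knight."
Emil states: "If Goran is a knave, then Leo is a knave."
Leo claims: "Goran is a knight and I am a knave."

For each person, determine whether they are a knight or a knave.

Goran: knave, Divya: knight, Emil: knight, Leo: knave

Consider Goran. Suppose Goran is a knight.
Then whichever role Leo has, Leo's statement has the wrong truth value — contradiction.
So Goran is a knave.
With that fixed, Divya's statement is true, so Divya is a knight.
With that fixed, Leo's statement is false, so Leo is a knave.
With that fixed, Emil's statement is true, so Emil is a knight.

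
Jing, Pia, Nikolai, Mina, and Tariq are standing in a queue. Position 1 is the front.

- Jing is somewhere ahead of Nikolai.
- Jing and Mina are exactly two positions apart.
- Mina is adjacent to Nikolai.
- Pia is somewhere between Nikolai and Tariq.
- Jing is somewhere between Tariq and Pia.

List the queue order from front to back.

From clue 1: Jing is in {1,2,3,4}.
From clues 1–3: Jing is in {1,2,3}.
From clues 1–4: Tariq is in {1,5}.
From clues 1–5: Tariq → position 1, Jing → position 2, Pia → position 3, Mina → position 4, Nikolai → position 5.

Tariq, Jing, Pia, Mina, Nikolai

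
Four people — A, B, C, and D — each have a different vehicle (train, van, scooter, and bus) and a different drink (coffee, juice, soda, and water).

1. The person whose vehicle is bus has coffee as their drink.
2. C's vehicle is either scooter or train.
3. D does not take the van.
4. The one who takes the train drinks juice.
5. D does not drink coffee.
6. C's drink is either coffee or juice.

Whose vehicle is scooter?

D

With clues 1–5, A and B are impossible for the one with vehicle scooter.
With clues 1–6, C is impossible for the one with vehicle scooter.
That leaves D.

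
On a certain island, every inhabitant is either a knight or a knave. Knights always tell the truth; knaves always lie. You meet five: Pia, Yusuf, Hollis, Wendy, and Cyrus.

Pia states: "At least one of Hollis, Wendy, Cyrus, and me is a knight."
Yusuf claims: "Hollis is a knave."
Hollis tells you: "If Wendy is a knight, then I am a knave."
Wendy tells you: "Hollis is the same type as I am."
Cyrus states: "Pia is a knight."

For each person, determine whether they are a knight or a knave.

Consider Pia. Suppose Pia is a knave.
Then no assignment of the remaining roles makes every statement match its speaker's type — contradiction.
So Pia is a knight.
With that fixed, Cyrus's statement is true, so Cyrus is a knight.
Consider Yusuf. Suppose Yusuf is a knight.
Then no assignment of the remaining roles makes every statement match its speaker's type — contradiction.
So Yusuf is a knave.
Consider Hollis. Suppose Hollis is a knave.
Then Yusuf's statement comes out true, contradicting Yusuf being a knave.
So Hollis is a knight.
Consider Wendy. Suppose Wendy is a knight.
Then Hollis's statement comes out false, contradicting Hollis being a knight.
So Wendy is a knave.

Pia: knight, Yusuf: knave, Hollis: knight, Wendy: knave, Cyrus: knight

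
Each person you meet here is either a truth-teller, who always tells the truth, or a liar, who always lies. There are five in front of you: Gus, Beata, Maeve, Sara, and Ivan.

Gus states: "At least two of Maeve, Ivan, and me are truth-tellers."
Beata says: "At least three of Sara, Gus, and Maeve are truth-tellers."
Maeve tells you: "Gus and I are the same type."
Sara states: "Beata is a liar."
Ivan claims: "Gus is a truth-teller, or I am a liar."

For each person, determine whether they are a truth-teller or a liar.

Consider Gus. Suppose Gus is a liar.
Then whichever role Maeve has, Maeve's statement has the wrong truth value — contradiction.
So Gus is a truth-teller.
With that fixed, Ivan's statement is true, so Ivan is a truth-teller.
Consider Beata. Suppose Beata is a truth-teller.
Then no assignment of the remaining roles makes every statement match its speaker's type — contradiction.
So Beata is a liar.
With that fixed, Sara's statement is true, so Sara is a truth-teller.
Consider Maeve. Suppose Maeve is a truth-teller.
Then Beata's statement comes out true, contradicting Beata being a liar.
So Maeve is a liar.

Gus: truth-teller, Beata: liar, Maeve: liar, Sara: truth-teller, Ivan: truth-teller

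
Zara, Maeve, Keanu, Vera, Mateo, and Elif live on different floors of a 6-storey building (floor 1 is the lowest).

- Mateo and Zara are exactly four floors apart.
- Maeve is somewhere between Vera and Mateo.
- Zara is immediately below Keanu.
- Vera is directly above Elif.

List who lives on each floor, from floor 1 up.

From clue 1: Zara is in {1,2,5,6}.
From clues 1–3: Zara is in {1,2,5}.
From clues 1–4: Mateo → floor 1, Maeve → floor 2, Elif → floor 3, Vera → floor 4, Zara → floor 5, Keanu → floor 6.

Mateo, Maeve, Elif, Vera, Zara, Keanu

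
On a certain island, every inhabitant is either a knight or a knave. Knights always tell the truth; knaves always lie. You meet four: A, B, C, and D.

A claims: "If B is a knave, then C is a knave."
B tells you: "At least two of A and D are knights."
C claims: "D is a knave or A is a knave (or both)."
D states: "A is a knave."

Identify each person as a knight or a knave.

A: knave, B: knave, C: knight, D: knight

Consider A. Suppose A is a knight.
Then no assignment of the remaining roles makes every statement match its speaker's type — contradiction.
So A is a knave.
With that fixed, B's statement is false, so B is a knave.
With that fixed, C's statement is true, so C is a knight.
With that fixed, D's statement is true, so D is a knight.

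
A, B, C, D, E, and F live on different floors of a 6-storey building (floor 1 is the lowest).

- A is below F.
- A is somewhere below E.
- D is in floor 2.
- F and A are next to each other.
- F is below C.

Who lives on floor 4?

F

With clues 1–3, D is ruled out for floor 4.
With clues 1–4, B, C, and E are ruled out for floor 4.
With clues 1–5, A is ruled out for floor 4.
So floor 4 is F.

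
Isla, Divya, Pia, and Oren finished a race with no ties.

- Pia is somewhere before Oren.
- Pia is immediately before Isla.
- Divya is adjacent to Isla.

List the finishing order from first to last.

Pia, Isla, Divya, Oren

From clue 1: Pia is in {1,2,3}.
From clues 1–2: Isla is in {2,3}.
From clues 1–3: Pia → place 1, Isla → place 2, Divya → place 3, Oren → place 4.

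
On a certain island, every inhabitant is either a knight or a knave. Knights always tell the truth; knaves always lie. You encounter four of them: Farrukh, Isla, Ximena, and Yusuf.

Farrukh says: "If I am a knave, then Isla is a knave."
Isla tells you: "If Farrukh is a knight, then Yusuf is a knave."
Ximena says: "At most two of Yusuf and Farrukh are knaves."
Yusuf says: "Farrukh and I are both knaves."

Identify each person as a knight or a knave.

Farrukh: knight, Isla: knight, Ximena: knight, Yusuf: knave

Regardless of anyone's role, Ximena's statement is true, so Ximena is a knight.
Consider Farrukh. Suppose Farrukh is a knave.
Then whichever role Yusuf has, Yusuf's statement has the wrong truth value — contradiction.
So Farrukh is a knight.
With that fixed, Yusuf's statement is false, so Yusuf is a knave.
With that fixed, Isla's statement is true, so Isla is a knight.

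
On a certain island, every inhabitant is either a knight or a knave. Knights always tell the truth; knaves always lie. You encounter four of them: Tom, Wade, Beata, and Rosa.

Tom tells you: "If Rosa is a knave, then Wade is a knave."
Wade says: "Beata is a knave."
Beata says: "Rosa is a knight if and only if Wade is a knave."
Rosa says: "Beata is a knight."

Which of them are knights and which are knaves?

Tom: knight, Wade: knave, Beata: knight, Rosa: knight

Consider Tom. Suppose Tom is a knave.
Then no assignment of the remaining roles makes every statement match its speaker's type — contradiction.
So Tom is a knight.
Consider Wade. Suppose Wade is a knight.
Then no assignment of the remaining roles makes every statement match its speaker's type — contradiction.
So Wade is a knave.
Consider Beata. Suppose Beata is a knave.
Then Wade's statement comes out true, contradicting Wade being a knave.
So Beata is a knight.
With that fixed, Rosa's statement is true, so Rosa is a knight.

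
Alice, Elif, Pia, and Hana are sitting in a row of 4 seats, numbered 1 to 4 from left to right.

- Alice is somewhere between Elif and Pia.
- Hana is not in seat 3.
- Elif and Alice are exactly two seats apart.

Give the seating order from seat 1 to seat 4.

Elif, Hana, Alice, Pia

From clue 1: Alice is in {2,3}.
From clues 1–3: Elif → seat 1, Hana → seat 2, Alice → seat 3, Pia → seat 4.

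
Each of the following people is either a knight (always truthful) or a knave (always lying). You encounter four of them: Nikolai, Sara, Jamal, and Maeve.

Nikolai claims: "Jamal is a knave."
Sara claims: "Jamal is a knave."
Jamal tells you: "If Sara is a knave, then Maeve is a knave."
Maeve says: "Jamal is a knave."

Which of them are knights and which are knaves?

Consider Nikolai. Suppose Nikolai is a knight.
Then no assignment of the remaining roles makes every statement match its speaker's type — contradiction.
So Nikolai is a knave.
Consider Sara. Suppose Sara is a knight.
Then no assignment of the remaining roles makes every statement match its speaker's type — contradiction.
So Sara is a knave.
Consider Jamal. Suppose Jamal is a knave.
Then Nikolai's statement comes out true, contradicting Nikolai being a knave.
So Jamal is a knight.
With that fixed, Maeve's statement is false, so Maeve is a knave.

Nikolai: knave, Sara: knave, Jamal: knight, Maeve: knave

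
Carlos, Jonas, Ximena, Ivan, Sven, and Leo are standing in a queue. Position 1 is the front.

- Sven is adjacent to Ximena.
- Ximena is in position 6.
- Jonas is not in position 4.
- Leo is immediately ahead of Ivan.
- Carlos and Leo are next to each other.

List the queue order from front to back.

From clues 1–2: Sven → position 5, Ximena → position 6.
From clues 1–3: Jonas is in {1,2,3}.
From clues 1–4: Carlos is in {1,2,4}.
From clues 1–5: Jonas → position 1, Carlos → position 2, Leo → position 3, Ivan → position 4.

Jonas, Carlos, Leo, Ivan, Sven, Ximena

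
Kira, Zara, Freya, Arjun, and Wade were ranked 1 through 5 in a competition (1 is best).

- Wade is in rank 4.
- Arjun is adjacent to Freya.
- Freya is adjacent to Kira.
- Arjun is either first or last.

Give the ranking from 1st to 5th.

From clue 1: Wade → rank 4.
From clues 1–2: Kira is in {1,3,5}.
From clues 1–3: Freya → rank 2, Zara → rank 5.
From clues 1–4: Arjun → rank 1, Kira → rank 3.

Arjun, Freya, Kira, Wade, Zara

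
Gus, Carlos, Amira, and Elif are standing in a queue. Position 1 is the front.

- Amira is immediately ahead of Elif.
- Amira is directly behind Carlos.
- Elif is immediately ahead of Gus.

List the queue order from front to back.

Carlos, Amira, Elif, Gus

From clue 1: Amira is in {1,2,3}.
From clues 1–2: Gus is in {1,4}.
From clues 1–3: Carlos → position 1, Amira → position 2, Elif → position 3, Gus → position 4.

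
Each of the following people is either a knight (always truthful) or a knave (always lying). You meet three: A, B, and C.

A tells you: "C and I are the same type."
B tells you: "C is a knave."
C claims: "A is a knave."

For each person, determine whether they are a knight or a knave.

A: knave, B: knave, C: knight

Consider A. Suppose A is a knight.
Then no assignment of the remaining roles makes every statement match its speaker's type — contradiction.
So A is a knave.
With that fixed, C's statement is true, so C is a knight.
With that fixed, B's statement is false, so B is a knave.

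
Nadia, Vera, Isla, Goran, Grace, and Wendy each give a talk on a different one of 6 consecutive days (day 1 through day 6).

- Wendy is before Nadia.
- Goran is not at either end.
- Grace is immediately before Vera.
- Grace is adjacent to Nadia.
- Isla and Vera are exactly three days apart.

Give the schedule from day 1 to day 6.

Wendy, Goran, Isla, Nadia, Grace, Vera

From clue 1: Nadia is in {2,3,4,5,6}.
From clues 1–2: Goran is in {2,3,4,5}.
From clues 1–4: Nadia is in {2,3,4}.
From clues 1–5: Wendy → day 1, Goran → day 2, Isla → day 3, Nadia → day 4, Grace → day 5, Vera → day 6.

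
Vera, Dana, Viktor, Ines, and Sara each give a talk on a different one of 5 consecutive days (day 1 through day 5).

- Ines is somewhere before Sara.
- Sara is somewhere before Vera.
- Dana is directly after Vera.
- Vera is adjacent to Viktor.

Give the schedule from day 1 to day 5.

Ines, Sara, Viktor, Vera, Dana

From clue 1: Ines is in {1,2,3,4}.
From clues 1–2: Vera is in {3,4,5}.
From clues 1–3: Vera is in {3,4}.
From clues 1–4: Ines → day 1, Sara → day 2, Viktor → day 3, Vera → day 4, Dana → day 5.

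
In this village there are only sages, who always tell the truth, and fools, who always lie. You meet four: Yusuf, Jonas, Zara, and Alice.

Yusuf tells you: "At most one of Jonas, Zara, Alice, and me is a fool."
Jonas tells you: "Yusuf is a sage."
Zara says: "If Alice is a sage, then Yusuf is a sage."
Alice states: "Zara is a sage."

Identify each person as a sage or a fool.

Yusuf: sage, Jonas: sage, Zara: sage, Alice: sage

Consider Yusuf. Suppose Yusuf is a fool.
Then no assignment of the remaining roles makes every statement match its speaker's type — contradiction.
So Yusuf is a sage.
With that fixed, Jonas's statement is true, so Jonas is a sage.
With that fixed, Zara's statement is true, so Zara is a sage.
With that fixed, Alice's statement is true, so Alice is a sage.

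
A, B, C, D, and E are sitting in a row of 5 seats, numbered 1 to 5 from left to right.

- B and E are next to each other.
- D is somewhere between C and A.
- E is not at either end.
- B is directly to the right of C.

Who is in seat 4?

With clues 1–2, A and C are ruled out for seat 4.
With clues 1–4, B and E are ruled out for seat 4.
So seat 4 is D.

D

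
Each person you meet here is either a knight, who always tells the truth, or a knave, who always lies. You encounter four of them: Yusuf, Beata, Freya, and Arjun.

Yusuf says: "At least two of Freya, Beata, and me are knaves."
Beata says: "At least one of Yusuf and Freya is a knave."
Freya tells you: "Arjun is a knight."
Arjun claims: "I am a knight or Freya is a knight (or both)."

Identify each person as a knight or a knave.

Consider Yusuf. Suppose Yusuf is a knight.
Then no assignment of the remaining roles makes every statement match its speaker's type — contradiction.
So Yusuf is a knave.
With that fixed, Beata's statement is true, so Beata is a knight.
Consider Freya. Suppose Freya is a knave.
Then Yusuf's statement comes out true, contradicting Yusuf being a knave.
So Freya is a knight.
With that fixed, Arjun's statement is true, so Arjun is a knight.

Yusuf: knave, Beata: knight, Freya: knight, Arjun: knight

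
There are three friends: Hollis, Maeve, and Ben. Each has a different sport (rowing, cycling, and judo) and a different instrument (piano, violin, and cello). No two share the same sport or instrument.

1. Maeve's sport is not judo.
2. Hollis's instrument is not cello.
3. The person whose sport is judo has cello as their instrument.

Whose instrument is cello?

Ben

With clues 1–2, Hollis is impossible for the one with instrument cello.
With clues 1–3, Maeve is impossible for the one with instrument cello.
That leaves Ben.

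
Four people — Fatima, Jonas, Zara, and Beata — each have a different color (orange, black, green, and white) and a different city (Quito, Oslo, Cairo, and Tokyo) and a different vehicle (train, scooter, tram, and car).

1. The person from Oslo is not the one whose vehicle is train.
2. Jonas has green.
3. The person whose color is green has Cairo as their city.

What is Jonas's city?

With clues 1–3, Oslo, Quito, and Tokyo are impossible for Jonas's city.
That leaves Cairo.

Cairo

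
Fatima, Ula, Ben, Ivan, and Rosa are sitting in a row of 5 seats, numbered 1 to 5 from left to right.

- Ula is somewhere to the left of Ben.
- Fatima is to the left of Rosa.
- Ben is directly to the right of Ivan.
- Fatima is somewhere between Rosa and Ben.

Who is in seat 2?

Ivan

With clues 1–3, Ben is ruled out for seat 2.
With clues 1–4, Fatima, Rosa, and Ula are ruled out for seat 2.
So seat 2 is Ivan.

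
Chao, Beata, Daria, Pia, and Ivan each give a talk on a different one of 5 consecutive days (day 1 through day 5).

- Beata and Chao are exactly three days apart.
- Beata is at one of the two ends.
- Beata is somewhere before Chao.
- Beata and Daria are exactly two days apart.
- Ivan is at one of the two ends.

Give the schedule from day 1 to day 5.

Beata, Pia, Daria, Chao, Ivan

From clue 1: Chao is in {1,2,4,5}.
From clues 1–2: Chao is in {2,4}.
From clues 1–3: Beata → day 1, Chao → day 4.
From clues 1–4: Daria → day 3.
From clues 1–5: Pia → day 2, Ivan → day 5.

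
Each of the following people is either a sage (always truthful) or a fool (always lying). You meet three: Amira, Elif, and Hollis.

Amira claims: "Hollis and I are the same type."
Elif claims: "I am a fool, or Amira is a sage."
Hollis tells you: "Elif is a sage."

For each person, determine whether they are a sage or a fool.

Amira: sage, Elif: sage, Hollis: sage

Consider Amira. Suppose Amira is a fool.
Then whichever role Elif has, Elif's statement has the wrong truth value — contradiction.
So Amira is a sage.
With that fixed, Elif's statement is true, so Elif is a sage.
With that fixed, Hollis's statement is true, so Hollis is a sage.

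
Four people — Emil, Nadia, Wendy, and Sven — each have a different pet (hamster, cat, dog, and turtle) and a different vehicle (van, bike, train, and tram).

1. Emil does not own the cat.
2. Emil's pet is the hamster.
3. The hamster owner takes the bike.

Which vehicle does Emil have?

With clues 1–3, train, tram, and van are impossible for Emil's vehicle.
That leaves bike.

bike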